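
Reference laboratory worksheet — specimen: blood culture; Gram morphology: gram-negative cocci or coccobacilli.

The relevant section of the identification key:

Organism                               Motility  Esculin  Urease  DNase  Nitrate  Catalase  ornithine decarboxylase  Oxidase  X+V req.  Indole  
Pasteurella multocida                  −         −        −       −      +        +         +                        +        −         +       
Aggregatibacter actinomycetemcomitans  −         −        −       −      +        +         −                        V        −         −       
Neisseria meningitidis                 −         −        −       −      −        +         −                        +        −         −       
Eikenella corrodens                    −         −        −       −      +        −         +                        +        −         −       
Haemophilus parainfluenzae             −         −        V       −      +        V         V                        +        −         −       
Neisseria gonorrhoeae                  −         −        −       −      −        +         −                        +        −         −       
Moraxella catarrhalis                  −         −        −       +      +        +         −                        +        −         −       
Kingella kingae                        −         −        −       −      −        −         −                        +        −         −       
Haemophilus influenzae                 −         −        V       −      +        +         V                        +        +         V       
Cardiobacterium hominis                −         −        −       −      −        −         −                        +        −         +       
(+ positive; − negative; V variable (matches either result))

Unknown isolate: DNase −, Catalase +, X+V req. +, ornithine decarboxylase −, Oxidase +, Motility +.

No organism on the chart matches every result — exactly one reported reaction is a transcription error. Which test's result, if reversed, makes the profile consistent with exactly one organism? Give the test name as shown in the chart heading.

Motility

As reported, no row in the chart matches all 6 reactions.
Reversing ornithine decarboxylase → still no organism matches.
Reversing Oxidase → still no organism matches.
Reversing X+V req. → still no organism matches.
Reversing DNase → still no organism matches.
Reversing Motility (to −) → unique match: Haemophilus influenzae.
Reversing Catalase → still no organism matches.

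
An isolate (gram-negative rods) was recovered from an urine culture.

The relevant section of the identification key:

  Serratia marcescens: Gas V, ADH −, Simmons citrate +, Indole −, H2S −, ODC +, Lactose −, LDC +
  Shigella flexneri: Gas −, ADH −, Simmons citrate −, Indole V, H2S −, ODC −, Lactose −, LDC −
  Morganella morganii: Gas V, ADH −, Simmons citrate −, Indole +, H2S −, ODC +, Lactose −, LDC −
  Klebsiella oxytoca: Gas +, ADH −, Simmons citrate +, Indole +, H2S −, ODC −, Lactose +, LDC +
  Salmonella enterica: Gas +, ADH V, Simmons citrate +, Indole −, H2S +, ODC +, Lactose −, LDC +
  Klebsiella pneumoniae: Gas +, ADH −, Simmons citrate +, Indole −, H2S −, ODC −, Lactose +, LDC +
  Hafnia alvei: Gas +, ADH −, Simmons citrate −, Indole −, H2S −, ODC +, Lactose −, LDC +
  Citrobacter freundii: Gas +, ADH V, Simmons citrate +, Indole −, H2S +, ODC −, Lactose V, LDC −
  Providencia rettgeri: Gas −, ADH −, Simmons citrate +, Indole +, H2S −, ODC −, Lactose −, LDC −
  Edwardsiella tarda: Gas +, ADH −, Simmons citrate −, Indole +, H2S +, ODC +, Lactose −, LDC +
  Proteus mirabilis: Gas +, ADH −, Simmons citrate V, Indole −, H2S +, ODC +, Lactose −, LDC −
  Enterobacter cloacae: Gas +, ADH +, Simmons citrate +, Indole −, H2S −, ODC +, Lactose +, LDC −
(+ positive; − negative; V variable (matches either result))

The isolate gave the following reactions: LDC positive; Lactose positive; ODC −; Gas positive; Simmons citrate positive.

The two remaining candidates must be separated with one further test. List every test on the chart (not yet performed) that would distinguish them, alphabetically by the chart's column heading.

Indole

Gas +: excludes Shigella flexneri, Providencia rettgeri — 10 left.
ODC −: excludes 7 organisms — 3 left.
Simmons citrate +: all 3 remaining candidates are consistent.
Lactose +: all 3 remaining candidates are consistent.
LDC +: excludes Citrobacter freundii — 2 left.
Two candidates remain: Klebsiella oxytoca and Klebsiella pneumoniae.
  ADH: − vs − — same for both, does not separate.
  Indole: Klebsiella oxytoca +, Klebsiella pneumoniae − — discriminates.
  H2S: − vs − — same for both, does not separate.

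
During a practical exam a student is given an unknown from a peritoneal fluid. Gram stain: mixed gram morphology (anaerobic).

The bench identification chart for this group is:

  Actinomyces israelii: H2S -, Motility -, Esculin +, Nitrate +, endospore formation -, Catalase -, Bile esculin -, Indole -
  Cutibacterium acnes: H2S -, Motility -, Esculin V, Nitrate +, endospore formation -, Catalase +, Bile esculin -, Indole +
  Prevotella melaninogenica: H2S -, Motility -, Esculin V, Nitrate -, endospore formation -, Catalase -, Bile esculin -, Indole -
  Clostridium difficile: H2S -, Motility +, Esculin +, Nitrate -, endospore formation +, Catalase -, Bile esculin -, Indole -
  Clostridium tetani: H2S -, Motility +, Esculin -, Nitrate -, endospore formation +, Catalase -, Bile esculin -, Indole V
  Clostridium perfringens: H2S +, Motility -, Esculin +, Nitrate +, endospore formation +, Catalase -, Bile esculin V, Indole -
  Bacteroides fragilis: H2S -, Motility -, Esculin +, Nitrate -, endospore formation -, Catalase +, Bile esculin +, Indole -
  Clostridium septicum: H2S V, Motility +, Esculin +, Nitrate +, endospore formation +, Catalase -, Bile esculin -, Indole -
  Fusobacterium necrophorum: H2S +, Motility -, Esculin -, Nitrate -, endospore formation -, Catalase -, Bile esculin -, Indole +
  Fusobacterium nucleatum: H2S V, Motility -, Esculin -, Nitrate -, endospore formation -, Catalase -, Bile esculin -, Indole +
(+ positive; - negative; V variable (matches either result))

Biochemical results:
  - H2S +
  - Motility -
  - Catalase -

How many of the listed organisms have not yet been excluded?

3

Catalase -: excludes Cutibacterium acnes, Bacteroides fragilis — 8 left.
H2S +: excludes Actinomyces israelii, Prevotella melaninogenica, Clostridium difficile, Clostridium tetani — 4 left.
Motility -: excludes Clostridium septicum — 3 left.
Still consistent: Clostridium perfringens, Fusobacterium necrophorum, Fusobacterium nucleatum.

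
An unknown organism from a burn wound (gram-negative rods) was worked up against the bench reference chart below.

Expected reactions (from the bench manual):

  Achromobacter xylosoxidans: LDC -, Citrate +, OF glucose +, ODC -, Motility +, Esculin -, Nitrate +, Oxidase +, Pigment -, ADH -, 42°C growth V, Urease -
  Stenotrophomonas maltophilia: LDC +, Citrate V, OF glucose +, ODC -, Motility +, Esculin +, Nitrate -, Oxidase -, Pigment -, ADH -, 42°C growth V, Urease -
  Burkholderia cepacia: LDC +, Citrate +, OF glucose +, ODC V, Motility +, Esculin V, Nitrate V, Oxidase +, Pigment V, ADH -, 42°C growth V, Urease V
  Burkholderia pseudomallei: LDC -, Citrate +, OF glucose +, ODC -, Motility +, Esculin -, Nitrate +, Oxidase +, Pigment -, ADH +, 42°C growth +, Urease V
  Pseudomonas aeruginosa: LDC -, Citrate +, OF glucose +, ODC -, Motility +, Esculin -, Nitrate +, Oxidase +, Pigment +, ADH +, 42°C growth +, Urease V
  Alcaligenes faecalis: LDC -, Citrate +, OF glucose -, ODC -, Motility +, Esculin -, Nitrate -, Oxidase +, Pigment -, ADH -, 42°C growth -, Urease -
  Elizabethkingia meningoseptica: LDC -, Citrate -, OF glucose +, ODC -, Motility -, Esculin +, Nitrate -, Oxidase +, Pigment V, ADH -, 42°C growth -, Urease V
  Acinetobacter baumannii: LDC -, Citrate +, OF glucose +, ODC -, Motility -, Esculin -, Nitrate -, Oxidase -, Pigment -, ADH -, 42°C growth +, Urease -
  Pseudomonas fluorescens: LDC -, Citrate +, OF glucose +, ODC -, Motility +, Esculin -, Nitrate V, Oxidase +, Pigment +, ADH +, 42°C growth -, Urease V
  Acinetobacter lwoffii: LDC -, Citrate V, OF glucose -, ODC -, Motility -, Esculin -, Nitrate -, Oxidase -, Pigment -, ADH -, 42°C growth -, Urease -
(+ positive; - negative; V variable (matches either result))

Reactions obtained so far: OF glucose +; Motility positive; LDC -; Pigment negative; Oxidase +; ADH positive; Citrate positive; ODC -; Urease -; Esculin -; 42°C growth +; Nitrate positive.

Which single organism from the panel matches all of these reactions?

Oxidase +: excludes Stenotrophomonas maltophilia, Acinetobacter baumannii, Acinetobacter lwoffii — 7 left.
ADH +: excludes Achromobacter xylosoxidans, Burkholderia cepacia, Alcaligenes faecalis, Elizabethkingia meningoseptica — 3 left.
Urease -: all 3 remaining candidates are consistent.
ODC -: all 3 remaining candidates are consistent.
42°C growth +: excludes Pseudomonas fluorescens — 2 left.
Pigment -: excludes Pseudomonas aeruginosa — 1 left.
Nitrate +: the one remaining candidate is consistent.
LDC -: the one remaining candidate is consistent.
Citrate +: the one remaining candidate is consistent.
Motility +: the one remaining candidate is consistent.
Esculin -: the one remaining candidate is consistent.
OF glucose +: the one remaining candidate is consistent.

Burkholderia pseudomallei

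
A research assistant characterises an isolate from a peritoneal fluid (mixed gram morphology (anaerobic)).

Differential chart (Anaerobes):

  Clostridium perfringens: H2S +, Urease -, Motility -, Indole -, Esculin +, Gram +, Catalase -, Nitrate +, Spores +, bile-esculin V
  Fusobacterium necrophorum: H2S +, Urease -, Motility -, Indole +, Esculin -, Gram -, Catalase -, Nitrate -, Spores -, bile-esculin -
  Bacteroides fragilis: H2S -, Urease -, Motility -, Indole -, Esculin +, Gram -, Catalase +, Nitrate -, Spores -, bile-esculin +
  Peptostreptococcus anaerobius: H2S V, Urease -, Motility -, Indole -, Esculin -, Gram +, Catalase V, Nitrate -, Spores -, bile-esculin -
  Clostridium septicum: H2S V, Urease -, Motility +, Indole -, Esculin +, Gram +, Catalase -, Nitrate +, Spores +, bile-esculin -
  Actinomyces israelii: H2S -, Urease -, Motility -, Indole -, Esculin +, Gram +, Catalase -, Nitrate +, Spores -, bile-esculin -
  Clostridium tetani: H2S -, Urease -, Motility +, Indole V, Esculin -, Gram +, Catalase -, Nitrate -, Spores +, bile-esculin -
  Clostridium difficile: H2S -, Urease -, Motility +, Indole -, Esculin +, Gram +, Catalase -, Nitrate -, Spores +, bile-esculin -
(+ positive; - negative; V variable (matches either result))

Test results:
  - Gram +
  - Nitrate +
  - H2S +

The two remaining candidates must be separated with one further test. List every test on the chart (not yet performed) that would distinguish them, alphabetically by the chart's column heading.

Motility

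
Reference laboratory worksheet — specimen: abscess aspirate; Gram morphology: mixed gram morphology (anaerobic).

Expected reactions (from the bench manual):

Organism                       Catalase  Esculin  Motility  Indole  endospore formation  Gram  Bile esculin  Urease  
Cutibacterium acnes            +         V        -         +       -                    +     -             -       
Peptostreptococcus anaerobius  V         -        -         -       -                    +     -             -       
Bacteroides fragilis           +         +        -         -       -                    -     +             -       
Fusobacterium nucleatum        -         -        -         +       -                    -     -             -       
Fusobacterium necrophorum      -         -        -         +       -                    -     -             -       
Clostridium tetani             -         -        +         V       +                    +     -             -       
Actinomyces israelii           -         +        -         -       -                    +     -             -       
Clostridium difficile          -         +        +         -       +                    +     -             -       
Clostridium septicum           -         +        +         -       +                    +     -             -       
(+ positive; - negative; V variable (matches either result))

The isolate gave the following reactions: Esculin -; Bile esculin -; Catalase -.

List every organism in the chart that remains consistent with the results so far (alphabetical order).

Esculin -: excludes Bacteroides fragilis, Actinomyces israelii, Clostridium difficile, Clostridium septicum — 5 left.
Bile esculin -: all 5 remaining candidates are consistent.
Catalase -: excludes Cutibacterium acnes — 4 left.

Clostridium tetani, Fusobacterium necrophorum, Fusobacterium nucleatum, Peptostreptococcus anaerobius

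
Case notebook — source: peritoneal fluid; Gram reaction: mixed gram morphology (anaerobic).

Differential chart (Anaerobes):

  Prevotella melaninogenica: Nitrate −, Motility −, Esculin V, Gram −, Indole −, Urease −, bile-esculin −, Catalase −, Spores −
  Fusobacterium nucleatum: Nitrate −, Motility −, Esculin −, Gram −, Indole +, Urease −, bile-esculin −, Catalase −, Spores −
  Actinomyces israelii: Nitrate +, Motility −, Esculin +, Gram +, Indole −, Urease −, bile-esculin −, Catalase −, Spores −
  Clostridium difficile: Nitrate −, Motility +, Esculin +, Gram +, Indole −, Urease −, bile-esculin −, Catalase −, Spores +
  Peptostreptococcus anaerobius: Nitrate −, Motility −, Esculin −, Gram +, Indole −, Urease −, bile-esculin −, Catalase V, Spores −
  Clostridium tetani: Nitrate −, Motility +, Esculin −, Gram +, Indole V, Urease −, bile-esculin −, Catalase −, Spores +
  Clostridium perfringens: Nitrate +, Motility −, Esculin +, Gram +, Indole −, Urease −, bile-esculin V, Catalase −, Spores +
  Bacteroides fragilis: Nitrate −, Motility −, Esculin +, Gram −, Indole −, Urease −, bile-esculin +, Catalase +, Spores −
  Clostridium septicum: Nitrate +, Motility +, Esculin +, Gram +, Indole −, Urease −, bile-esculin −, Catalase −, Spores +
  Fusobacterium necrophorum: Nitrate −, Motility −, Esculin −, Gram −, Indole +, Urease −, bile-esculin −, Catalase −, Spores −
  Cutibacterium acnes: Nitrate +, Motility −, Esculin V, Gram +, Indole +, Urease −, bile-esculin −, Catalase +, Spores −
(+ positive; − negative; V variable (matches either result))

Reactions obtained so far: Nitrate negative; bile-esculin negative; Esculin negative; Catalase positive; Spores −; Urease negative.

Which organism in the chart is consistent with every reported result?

Nitrate −: excludes Actinomyces israelii, Clostridium perfringens, Clostridium septicum, Cutibacterium acnes — 7 left.
Catalase +: excludes 5 organisms — 2 left.
Spores −: all 2 remaining candidates are consistent.
Urease −: all 2 remaining candidates are consistent.
bile-esculin −: excludes Bacteroides fragilis — 1 left.
Esculin −: the one remaining candidate is consistent.

Peptostreptococcus anaerobius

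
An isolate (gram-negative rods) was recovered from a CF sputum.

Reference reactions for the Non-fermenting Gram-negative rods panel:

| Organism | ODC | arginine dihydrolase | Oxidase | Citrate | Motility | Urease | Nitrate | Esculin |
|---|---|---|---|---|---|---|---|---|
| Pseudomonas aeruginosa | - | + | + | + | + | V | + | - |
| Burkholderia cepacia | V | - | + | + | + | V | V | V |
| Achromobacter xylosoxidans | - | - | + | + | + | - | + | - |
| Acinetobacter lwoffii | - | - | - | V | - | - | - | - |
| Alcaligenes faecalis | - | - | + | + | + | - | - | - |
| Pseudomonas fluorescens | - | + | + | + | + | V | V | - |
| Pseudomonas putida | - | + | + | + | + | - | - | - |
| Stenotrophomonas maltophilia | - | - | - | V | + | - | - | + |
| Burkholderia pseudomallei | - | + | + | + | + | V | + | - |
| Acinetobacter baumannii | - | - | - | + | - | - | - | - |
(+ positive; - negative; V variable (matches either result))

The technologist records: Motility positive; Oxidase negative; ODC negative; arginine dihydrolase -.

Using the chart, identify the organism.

Motility +: excludes Acinetobacter lwoffii, Acinetobacter baumannii — 8 left.
ODC -: all 8 remaining candidates are consistent.
Oxidase -: excludes 7 organisms — 1 left.
arginine dihydrolase -: the one remaining candidate is consistent.

Stenotrophomonas maltophilia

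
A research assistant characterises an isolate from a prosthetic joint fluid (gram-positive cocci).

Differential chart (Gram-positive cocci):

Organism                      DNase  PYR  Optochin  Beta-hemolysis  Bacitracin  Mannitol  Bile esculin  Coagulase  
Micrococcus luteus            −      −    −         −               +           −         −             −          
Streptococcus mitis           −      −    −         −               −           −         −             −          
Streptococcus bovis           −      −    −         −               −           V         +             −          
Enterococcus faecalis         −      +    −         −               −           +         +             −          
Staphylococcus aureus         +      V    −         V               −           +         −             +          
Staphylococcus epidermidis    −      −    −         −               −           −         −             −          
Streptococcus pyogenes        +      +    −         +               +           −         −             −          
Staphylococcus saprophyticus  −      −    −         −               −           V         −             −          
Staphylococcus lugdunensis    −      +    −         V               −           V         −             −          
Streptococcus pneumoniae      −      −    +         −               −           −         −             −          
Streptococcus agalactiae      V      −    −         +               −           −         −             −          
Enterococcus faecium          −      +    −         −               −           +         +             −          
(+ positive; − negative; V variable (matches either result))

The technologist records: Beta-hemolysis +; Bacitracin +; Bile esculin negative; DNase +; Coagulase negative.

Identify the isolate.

Streptococcus pyogenes

Coagulase −: excludes Staphylococcus aureus — 11 left.
DNase +: excludes 9 organisms — 2 left.
Beta-hemolysis +: all 2 remaining candidates are consistent.
Bile esculin −: all 2 remaining candidates are consistent.
Bacitracin +: excludes Streptococcus agalactiae — 1 left.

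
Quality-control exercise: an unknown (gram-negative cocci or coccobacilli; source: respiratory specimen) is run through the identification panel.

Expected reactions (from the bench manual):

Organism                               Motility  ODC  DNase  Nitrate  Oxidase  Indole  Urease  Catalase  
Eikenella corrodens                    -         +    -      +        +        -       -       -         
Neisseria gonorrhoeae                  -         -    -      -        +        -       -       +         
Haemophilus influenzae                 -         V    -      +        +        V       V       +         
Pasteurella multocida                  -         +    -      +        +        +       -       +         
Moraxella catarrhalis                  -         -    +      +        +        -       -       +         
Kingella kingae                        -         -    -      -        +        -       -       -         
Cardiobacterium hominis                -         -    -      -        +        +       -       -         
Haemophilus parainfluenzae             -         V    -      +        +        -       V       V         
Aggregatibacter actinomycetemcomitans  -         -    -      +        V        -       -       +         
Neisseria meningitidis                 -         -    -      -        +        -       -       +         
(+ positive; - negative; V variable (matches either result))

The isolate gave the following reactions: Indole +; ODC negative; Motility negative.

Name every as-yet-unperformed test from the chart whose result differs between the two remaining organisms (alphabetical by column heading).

Indole +: excludes 7 organisms — 3 left.
ODC -: excludes Pasteurella multocida — 2 left.
Motility -: all 2 remaining candidates are consistent.
Two candidates remain: Cardiobacterium hominis and Haemophilus influenzae.
  DNase: - vs - — same for both, does not separate.
  Nitrate: Cardiobacterium hominis -, Haemophilus influenzae + — discriminates.
  Oxidase: + vs + — same for both, does not separate.
  Urease: - vs V — variable for at least one, does not separate.
  Catalase: Cardiobacterium hominis -, Haemophilus influenzae + — discriminates.

Catalase, Nitrate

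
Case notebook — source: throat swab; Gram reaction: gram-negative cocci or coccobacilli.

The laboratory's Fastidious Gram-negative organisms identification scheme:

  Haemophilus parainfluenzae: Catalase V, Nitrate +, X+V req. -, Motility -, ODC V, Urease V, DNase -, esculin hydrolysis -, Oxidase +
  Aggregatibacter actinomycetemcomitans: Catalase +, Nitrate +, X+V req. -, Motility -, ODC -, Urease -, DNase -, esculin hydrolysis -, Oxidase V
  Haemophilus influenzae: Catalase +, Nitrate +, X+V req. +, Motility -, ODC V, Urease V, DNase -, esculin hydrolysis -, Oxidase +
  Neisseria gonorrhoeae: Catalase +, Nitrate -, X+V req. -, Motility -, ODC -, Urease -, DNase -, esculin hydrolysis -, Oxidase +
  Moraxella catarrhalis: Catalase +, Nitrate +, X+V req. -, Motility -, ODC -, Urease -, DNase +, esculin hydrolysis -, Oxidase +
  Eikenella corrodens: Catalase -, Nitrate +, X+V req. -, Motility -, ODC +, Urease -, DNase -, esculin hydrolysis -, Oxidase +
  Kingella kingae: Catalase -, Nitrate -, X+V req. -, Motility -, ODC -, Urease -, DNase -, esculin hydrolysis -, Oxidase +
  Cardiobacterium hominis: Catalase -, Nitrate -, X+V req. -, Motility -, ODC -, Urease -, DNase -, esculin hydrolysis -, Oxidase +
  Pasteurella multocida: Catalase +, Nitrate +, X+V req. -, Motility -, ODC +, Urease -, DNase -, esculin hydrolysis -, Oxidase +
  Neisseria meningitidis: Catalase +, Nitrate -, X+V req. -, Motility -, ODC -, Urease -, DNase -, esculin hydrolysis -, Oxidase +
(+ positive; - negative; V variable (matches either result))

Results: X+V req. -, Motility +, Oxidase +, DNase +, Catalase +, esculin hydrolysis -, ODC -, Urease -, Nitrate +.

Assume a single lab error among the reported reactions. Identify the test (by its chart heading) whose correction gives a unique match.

Motility

As reported, no row in the chart matches all 9 reactions.
Reversing Oxidase → still no organism matches.
Reversing X+V req. → still no organism matches.
Reversing Nitrate → still no organism matches.
Reversing DNase → still no organism matches.
Reversing ODC → still no organism matches.
Reversing Motility (to -) → unique match: Moraxella catarrhalis.
Reversing Catalase → still no organism matches.
Reversing Urease → still no organism matches.
Reversing esculin hydrolysis → still no organism matches.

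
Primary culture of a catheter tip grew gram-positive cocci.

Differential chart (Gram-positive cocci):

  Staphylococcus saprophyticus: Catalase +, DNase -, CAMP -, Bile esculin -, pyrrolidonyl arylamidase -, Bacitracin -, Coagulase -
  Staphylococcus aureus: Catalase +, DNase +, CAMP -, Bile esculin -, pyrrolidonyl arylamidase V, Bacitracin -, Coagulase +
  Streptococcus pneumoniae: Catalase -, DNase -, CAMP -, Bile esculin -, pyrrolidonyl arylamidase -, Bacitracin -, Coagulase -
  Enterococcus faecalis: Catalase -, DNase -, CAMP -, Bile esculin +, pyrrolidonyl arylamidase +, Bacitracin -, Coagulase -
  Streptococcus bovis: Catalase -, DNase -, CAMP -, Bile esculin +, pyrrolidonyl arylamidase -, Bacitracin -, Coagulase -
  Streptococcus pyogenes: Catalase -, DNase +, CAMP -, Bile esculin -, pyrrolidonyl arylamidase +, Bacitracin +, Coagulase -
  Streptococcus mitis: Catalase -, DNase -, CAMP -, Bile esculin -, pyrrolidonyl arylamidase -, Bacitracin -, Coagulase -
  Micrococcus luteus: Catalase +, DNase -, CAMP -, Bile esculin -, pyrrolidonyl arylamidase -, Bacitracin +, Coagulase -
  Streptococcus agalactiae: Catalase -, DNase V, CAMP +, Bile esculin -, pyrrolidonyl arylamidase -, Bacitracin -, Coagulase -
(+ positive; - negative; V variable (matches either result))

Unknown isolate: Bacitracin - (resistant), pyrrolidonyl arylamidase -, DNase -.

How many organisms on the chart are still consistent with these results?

5

pyrrolidonyl arylamidase -: excludes Enterococcus faecalis, Streptococcus pyogenes — 7 left.
Bacitracin -: excludes Micrococcus luteus — 6 left.
DNase -: excludes Staphylococcus aureus — 5 left.
Still consistent: Staphylococcus saprophyticus, Streptococcus agalactiae, Streptococcus bovis, Streptococcus mitis, Streptococcus pneumoniae.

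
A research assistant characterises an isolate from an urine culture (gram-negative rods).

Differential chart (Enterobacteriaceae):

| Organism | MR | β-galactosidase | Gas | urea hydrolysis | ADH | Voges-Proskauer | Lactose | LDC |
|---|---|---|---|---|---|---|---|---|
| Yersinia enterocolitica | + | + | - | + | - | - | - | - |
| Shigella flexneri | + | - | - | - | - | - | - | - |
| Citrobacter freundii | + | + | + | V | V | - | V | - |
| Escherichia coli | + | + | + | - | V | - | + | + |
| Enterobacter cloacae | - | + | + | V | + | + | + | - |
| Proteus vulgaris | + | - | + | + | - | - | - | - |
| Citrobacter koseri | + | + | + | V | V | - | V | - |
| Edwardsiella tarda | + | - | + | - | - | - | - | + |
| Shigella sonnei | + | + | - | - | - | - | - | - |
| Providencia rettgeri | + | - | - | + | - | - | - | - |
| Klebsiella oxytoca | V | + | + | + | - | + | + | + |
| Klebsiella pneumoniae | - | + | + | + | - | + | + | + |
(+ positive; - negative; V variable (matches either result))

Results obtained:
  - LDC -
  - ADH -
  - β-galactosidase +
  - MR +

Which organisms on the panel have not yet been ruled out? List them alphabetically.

Citrobacter freundii, Citrobacter koseri, Shigella sonnei, Yersinia enterocolitica

ADH -: excludes Enterobacter cloacae — 11 left.
LDC -: excludes Escherichia coli, Edwardsiella tarda, Klebsiella oxytoca, Klebsiella pneumoniae — 7 left.
MR +: all 7 remaining candidates are consistent.
β-galactosidase +: excludes Shigella flexneri, Proteus vulgaris, Providencia rettgeri — 4 left.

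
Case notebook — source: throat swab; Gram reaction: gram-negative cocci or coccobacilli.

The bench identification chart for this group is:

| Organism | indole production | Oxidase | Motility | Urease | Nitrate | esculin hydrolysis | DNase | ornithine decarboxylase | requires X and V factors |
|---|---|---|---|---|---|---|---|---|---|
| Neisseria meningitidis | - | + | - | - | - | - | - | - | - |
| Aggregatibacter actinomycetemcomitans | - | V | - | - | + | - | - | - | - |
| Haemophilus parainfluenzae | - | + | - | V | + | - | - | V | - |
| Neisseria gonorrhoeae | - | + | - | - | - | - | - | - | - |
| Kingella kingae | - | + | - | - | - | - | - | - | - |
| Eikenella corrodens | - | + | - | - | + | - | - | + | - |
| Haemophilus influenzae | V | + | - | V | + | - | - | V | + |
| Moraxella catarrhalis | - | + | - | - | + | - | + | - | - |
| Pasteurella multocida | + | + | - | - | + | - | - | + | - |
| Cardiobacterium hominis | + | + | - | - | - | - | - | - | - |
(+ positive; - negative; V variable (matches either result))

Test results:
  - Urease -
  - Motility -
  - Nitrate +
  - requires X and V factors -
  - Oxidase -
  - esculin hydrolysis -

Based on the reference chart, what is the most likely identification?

Aggregatibacter actinomycetemcomitans

esculin hydrolysis -: all 10 remaining candidates are consistent.
requires X and V factors -: excludes Haemophilus influenzae — 9 left.
Nitrate +: excludes Neisseria meningitidis, Neisseria gonorrhoeae, Kingella kingae, Cardiobacterium hominis — 5 left.
Motility -: all 5 remaining candidates are consistent.
Oxidase -: excludes Haemophilus parainfluenzae, Eikenella corrodens, Moraxella catarrhalis, Pasteurella multocida — 1 left.
Urease -: the one remaining candidate is consistent.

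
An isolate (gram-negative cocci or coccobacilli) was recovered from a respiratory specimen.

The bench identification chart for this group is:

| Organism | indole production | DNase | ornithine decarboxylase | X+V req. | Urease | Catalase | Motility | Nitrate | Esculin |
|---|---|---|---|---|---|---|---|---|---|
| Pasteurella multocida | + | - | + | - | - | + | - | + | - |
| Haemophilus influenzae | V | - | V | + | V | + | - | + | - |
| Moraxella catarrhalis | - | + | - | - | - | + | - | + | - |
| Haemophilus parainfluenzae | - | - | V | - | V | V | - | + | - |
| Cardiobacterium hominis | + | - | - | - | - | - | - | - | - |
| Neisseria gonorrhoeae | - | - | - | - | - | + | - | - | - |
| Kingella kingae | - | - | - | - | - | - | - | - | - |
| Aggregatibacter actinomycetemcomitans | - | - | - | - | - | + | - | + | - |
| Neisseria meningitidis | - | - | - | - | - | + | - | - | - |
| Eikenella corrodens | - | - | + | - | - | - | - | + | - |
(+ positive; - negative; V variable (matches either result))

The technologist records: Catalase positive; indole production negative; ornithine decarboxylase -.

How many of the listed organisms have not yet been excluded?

ornithine decarboxylase -: excludes Pasteurella multocida, Eikenella corrodens — 8 left.
indole production -: excludes Cardiobacterium hominis — 7 left.
Catalase +: excludes Kingella kingae — 6 left.
Still consistent: Aggregatibacter actinomycetemcomitans, Haemophilus influenzae, Haemophilus parainfluenzae, Moraxella catarrhalis, Neisseria gonorrhoeae, Neisseria meningitidis.

6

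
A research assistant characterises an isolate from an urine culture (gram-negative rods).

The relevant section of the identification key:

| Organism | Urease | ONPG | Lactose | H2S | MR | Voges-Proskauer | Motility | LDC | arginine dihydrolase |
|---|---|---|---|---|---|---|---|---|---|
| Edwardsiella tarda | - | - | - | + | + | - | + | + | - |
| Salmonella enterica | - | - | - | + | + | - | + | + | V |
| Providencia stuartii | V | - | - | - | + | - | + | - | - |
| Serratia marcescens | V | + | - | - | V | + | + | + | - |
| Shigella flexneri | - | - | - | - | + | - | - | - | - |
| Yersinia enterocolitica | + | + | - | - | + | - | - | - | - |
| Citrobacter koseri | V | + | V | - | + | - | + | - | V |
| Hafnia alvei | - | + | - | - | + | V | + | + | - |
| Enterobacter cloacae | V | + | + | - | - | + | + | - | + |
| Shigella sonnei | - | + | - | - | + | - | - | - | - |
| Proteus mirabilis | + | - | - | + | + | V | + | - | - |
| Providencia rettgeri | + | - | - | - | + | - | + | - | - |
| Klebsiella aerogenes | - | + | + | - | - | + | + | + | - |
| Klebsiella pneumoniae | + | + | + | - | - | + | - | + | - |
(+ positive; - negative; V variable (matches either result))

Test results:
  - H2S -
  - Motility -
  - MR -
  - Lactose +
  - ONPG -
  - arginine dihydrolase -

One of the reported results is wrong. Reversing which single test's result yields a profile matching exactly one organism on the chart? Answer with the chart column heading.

ONPG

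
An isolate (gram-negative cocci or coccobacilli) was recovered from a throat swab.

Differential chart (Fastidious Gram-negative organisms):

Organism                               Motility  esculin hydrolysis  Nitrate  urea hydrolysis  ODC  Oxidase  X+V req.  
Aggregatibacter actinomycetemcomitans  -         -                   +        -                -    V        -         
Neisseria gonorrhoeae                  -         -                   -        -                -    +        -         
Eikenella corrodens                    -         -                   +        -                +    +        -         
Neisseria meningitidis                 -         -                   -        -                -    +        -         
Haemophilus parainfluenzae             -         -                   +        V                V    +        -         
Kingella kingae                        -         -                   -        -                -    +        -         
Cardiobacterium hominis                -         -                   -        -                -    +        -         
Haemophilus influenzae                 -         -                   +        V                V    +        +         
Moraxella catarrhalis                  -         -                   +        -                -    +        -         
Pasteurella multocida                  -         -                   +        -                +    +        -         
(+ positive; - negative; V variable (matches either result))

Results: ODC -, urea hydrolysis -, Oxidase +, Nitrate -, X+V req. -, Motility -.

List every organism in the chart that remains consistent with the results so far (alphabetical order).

Cardiobacterium hominis, Kingella kingae, Neisseria gonorrhoeae, Neisseria meningitidis

Motility -: all 10 remaining candidates are consistent.
Oxidase +: all 10 remaining candidates are consistent.
urea hydrolysis -: all 10 remaining candidates are consistent.
X+V req. -: excludes Haemophilus influenzae — 9 left.
ODC -: excludes Eikenella corrodens, Pasteurella multocida — 7 left.
Nitrate -: excludes Aggregatibacter actinomycetemcomitans, Haemophilus parainfluenzae, Moraxella catarrhalis — 4 left.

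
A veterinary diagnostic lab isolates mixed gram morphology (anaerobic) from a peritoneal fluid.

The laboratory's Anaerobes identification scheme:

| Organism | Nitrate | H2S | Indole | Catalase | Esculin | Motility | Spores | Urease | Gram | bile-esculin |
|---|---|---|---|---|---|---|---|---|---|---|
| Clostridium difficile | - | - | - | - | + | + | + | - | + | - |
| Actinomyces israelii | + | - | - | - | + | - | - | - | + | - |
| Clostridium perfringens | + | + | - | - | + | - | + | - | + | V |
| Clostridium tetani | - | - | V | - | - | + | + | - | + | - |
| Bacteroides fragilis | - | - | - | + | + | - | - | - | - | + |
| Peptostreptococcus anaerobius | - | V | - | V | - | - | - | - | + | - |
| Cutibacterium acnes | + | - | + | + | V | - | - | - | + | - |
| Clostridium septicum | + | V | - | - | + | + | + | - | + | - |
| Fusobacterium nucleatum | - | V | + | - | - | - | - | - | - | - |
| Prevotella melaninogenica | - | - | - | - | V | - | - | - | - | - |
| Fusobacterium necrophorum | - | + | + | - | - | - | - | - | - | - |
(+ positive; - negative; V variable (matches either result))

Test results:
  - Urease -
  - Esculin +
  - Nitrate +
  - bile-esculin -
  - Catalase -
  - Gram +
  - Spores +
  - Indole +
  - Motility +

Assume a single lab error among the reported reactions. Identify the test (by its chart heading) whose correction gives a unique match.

Indole

As reported, no row in the chart matches all 9 reactions.
Reversing Indole (to -) → unique match: Clostridium septicum.
Reversing Gram → still no organism matches.
Reversing Spores → still no organism matches.
Reversing Motility → still no organism matches.
Reversing Urease → still no organism matches.
Reversing bile-esculin → still no organism matches.
Reversing Catalase → still no organism matches.
Reversing Nitrate → still no organism matches.
Reversing Esculin → still no organism matches.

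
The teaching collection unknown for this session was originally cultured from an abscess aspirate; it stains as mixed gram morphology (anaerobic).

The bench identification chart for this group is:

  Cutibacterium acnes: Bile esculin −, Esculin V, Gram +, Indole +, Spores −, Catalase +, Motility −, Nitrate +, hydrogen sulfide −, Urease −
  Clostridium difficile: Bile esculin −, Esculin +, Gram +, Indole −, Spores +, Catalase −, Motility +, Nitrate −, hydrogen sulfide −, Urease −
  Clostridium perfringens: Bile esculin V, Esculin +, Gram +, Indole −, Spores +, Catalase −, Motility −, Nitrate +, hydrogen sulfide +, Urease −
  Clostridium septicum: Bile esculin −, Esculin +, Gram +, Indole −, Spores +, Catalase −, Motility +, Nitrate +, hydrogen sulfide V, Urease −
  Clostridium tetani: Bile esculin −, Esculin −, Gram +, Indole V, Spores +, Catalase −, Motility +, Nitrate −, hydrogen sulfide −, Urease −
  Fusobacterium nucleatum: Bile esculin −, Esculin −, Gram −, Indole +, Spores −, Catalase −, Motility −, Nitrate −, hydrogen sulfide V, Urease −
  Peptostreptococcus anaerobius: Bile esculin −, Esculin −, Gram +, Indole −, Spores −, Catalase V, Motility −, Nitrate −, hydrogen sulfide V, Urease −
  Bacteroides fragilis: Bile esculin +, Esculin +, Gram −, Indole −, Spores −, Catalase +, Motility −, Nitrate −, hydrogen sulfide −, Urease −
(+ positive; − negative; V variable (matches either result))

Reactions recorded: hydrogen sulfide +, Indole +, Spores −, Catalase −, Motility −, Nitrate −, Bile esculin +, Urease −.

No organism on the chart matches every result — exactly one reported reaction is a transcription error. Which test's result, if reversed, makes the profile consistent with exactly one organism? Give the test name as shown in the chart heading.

As reported, no row in the chart matches all 8 reactions.
Reversing Spores → still no organism matches.
Reversing Motility → still no organism matches.
Reversing Indole → still no organism matches.
Reversing Nitrate → still no organism matches.
Reversing Urease → still no organism matches.
Reversing Catalase → still no organism matches.
Reversing Bile esculin (to −) → unique match: Fusobacterium nucleatum.
Reversing hydrogen sulfide → still no organism matches.

Bile esculin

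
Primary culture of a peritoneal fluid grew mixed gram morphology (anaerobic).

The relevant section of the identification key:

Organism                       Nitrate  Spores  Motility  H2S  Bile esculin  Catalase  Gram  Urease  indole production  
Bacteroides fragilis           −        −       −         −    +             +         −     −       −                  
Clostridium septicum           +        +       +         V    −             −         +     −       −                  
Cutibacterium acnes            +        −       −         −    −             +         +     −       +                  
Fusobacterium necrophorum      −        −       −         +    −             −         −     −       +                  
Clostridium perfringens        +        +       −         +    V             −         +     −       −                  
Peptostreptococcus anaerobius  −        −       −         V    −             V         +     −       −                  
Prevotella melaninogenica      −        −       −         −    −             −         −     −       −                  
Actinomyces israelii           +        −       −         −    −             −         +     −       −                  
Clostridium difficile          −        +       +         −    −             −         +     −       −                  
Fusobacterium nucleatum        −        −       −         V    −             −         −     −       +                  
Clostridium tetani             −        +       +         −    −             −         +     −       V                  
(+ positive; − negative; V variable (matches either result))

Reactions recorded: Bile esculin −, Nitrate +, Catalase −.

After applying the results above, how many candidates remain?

Bile esculin −: excludes Bacteroides fragilis — 10 left.
Catalase −: excludes Cutibacterium acnes — 9 left.
Nitrate +: excludes 6 organisms — 3 left.
Still consistent: Actinomyces israelii, Clostridium perfringens, Clostridium septicum.

3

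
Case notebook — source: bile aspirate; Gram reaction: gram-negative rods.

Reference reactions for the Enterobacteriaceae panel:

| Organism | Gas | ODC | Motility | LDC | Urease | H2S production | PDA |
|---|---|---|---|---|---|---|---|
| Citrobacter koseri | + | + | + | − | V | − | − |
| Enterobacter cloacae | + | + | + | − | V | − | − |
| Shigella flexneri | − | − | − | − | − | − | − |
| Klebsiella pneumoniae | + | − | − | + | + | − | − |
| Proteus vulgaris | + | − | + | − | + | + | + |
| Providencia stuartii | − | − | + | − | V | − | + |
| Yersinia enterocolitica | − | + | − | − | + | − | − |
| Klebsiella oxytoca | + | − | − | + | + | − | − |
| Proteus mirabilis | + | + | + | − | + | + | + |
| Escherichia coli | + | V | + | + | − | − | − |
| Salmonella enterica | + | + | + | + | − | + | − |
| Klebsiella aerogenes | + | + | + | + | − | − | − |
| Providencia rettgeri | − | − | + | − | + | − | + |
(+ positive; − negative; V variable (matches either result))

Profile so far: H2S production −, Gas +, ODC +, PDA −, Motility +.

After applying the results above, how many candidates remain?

H2S production −: excludes Proteus vulgaris, Proteus mirabilis, Salmonella enterica — 10 left.
Motility +: excludes Shigella flexneri, Klebsiella pneumoniae, Yersinia enterocolitica, Klebsiella oxytoca — 6 left.
Gas +: excludes Providencia stuartii, Providencia rettgeri — 4 left.
ODC +: all 4 remaining candidates are consistent.
PDA −: all 4 remaining candidates are consistent.
Still consistent: Citrobacter koseri, Enterobacter cloacae, Escherichia coli, Klebsiella aerogenes.

4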